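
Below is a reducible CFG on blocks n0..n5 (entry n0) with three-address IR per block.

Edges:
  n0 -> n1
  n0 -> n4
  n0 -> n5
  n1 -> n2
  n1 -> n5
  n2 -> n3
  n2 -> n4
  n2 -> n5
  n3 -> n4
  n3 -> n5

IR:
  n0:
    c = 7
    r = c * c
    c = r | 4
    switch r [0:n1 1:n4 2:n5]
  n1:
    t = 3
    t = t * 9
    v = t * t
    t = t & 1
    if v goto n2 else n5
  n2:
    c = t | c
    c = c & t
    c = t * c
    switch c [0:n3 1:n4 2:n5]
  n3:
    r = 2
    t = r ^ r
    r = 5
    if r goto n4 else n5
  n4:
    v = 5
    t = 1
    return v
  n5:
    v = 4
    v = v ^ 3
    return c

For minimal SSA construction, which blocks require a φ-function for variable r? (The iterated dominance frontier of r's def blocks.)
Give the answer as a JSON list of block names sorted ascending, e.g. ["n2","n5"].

Answer: ["n4", "n5"]

Derivation:
idom tree: n1←n0 n2←n1 n3←n2 n4←n0 n5←n0
Dom∩ at merges:
  n4: preds {n0,n2,n3}: {n0} ∩ {n0,n1,n2} ∩ {n0,n1,n2,n3} = {n0}; idom=n0
  n5: preds {n0,n1,n2,n3}: {n0} ∩ {n0,n1} ∩ {n0,n1,n2} ∩ {n0,n1,n2,n3} = {n0}; idom=n0

DF walk-up:
  n4←n0: walk · to n0
  n4←n2: walk n2→n1 to n0
  n4←n3: walk n3→n2→n1 to n0
  n5←n0: walk · to n0
  n5←n1: walk n1 to n0
  n5←n2: walk n2→n1 to n0
  n5←n3: walk n3→n2→n1 to n0
  n0: DF=∅
  n1: DF={n4,n5}
  n2: DF={n4,n5}
  n3: DF={n4,n5}
  n4: DF=∅
  n5: DF=∅

φ for r: defs {n0,n3}
  DF⁺ = {n4,n5}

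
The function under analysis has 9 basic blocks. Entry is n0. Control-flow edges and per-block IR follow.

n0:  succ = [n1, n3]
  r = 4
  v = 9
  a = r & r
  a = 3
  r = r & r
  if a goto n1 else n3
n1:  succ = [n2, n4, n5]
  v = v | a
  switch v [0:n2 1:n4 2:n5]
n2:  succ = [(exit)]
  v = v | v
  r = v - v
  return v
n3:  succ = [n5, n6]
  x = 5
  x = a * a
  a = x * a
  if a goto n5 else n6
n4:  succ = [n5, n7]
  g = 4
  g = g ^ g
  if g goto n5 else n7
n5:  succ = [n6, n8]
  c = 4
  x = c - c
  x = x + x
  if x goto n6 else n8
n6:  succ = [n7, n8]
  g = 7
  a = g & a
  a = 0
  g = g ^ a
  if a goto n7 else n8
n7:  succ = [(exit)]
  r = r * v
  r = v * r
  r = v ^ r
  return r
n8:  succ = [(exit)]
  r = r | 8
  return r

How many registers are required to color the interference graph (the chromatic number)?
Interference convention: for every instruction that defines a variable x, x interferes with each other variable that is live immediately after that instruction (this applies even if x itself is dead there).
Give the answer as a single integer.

Per-block:
  n0: {a,r,v} / ∅
  n1: {v} / {a,v}
  n2: {r,v} / {v}
  n3: {a,x} / {a}
  n4: {g} / ∅
  n5: {c,x} / ∅
  n6: {a,g} / {a}
  n7: {r} / {r,v}
  n8: {r} / {r}

Live sets:
  n0 li=∅ lo={a,r,v}
  n1 li={a,r,v} lo={a,r,v}
  n2 li={v} lo=∅
  n3 li={a,r,v} lo={a,r,v}
  n4 li={a,r,v} lo={a,r,v}
  n5 li={a,r,v} lo={a,r,v}
  n6 li={a,r,v} lo={r,v}
  n7 li={r,v} lo=∅
  n8 li={r} lo=∅

Interfere edges:
  a: {c,g,r,v,x}
  c: {a,r,v}
  g: {a,r,v}
  r: {a,c,g,v,x}
  v: {a,c,g,r,x}
  x: {a,r,v}

Chromatic number:
  clique {a,c,r,v} ⇒ need ≥ 4
  4-colouring: R0={a}  R1={r}  R2={v}  R3={c,g,x}
  χ = 4

Answer: 4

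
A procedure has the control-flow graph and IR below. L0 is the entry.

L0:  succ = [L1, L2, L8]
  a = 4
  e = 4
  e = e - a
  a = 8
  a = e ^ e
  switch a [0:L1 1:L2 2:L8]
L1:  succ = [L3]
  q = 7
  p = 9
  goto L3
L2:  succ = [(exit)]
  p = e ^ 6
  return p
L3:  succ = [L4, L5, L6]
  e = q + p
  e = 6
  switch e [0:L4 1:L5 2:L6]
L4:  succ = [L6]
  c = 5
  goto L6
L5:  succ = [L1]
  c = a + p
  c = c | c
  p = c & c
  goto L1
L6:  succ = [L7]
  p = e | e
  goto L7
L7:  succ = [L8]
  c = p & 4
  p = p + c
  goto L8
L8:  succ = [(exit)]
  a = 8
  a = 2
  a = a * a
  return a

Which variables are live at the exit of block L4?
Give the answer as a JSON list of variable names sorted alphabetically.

Answer: ["e"]

Derivation:
Per-block:
  L0: {a,e} / ∅
  L1: {p,q} / ∅
  L2: {p} / {e}
  L3: {e} / {p,q}
  L4: {c} / ∅
  L5: {c,p} / {a,p}
  L6: {p} / {e}
  L7: {c,p} / {p}
  L8: {a} / ∅

Backward fixpoint:
  L0: in=∅ out={a,e}
  L1: in={a} out={a,p,q}
  L2: in={e} out=∅
  L3: in={a,p,q} out={a,e,p}
  L4: in={e} out={e}
  L5: in={a,p} out={a}
  L6: in={e} out={p}
  L7: in={p} out=∅
  L8: in=∅ out=∅

live-out(L4) = ["e"]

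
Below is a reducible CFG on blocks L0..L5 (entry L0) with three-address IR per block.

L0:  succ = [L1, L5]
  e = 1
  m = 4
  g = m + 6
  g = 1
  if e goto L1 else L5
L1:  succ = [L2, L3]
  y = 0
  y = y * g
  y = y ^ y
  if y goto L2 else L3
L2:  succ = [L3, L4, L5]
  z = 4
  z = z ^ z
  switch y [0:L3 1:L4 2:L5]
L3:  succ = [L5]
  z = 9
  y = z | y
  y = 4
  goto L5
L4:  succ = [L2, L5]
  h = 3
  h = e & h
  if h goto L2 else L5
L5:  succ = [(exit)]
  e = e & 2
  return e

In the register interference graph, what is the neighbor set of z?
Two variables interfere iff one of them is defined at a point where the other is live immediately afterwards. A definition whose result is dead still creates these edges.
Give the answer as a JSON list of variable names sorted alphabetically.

Answer: ["e", "y"]

Derivation:
Block summaries:
  L0: {e,g,m} / ∅
  L1: {y} / {g}
  L2: {z} / {y}
  L3: {y,z} / {y}
  L4: {h} / {e}
  L5: {e} / {e}

Liveness:
  L0: in=∅ out={e,g}
  L1: in={e,g} out={e,y}
  L2: in={e,y} out={e,y}
  L3: in={e,y} out={e}
  L4: in={e,y} out={e,y}
  L5: in={e} out=∅

Conflict graph:
  e: {g,h,m,y,z}
  g: {e,y}
  h: {e,y}
  m: {e}
  y: {e,g,h,z}
  z: {e,y}

N(z) = ["e", "y"]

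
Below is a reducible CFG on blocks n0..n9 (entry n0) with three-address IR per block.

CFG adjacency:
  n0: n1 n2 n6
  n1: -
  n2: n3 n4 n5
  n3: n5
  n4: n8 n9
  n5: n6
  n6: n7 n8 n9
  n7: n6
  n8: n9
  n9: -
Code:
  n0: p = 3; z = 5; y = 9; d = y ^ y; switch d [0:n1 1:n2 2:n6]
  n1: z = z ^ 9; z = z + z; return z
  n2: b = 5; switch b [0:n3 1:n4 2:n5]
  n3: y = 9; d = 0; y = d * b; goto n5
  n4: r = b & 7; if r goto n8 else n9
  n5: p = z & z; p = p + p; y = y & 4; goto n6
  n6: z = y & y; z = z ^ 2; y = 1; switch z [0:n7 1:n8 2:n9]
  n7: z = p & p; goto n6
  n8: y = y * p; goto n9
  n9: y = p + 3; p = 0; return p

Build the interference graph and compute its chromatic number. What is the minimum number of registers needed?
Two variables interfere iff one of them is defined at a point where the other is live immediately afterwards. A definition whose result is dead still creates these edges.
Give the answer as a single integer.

Answer: 5

Analysis:
def/use:
  n0: def={d,p,y,z} ue=∅
  n1: def={z} ue={z}
  n2: def={b} ue=∅
  n3: def={d,y} ue={b}
  n4: def={r} ue={b}
  n5: def={p,y} ue={y,z}
  n6: def={y,z} ue={y}
  n7: def={z} ue={p}
  n8: def={y} ue={p,y}
  n9: def={p,y} ue={p}

Liveness:
  n0: in=∅ out={p,y,z}
  n1: in={z} out=∅
  n2: in={p,y,z} out={b,p,y,z}
  n3: in={b,z} out={y,z}
  n4: in={b,p,y} out={p,y}
  n5: in={y,z} out={p,y}
  n6: in={p,y} out={p,y}
  n7: in={p,y} out={p,y}
  n8: in={p,y} out={p}
  n9: in={p} out=∅

Interference:
  b↔{d,p,y,z}
  d↔{b,p,y,z}
  p↔{b,d,r,y,z}
  r↔{p,y}
  y↔{b,d,p,r,z}
  z↔{b,d,p,y}

Colouring:
  clique {b,d,p,y,z} ⇒ need ≥ 5
  5-colouring: R0={p}  R1={y}  R2={b,r}  R3={d}  R4={z}
  χ = 5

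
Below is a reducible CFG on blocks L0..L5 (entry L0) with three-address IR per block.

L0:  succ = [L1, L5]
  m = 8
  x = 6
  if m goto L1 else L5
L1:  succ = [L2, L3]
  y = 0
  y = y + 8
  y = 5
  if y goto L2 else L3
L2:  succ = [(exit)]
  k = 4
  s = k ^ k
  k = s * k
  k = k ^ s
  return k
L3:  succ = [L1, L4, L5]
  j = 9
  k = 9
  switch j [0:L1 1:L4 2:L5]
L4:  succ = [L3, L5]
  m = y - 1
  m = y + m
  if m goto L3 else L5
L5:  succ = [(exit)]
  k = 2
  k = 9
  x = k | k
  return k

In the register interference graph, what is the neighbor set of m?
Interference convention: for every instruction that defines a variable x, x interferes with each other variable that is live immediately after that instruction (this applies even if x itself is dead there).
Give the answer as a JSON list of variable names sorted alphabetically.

Answer: ["x", "y"]

Derivation:
Per-block:
  L0 def {m,x} use ∅
  L1 def {y} use ∅
  L2 def {k,s} use ∅
  L3 def {j,k} use ∅
  L4 def {m} use {y}
  L5 def {k,x} use ∅

Live sets:
  L0: in=∅ out=∅
  L1: in=∅ out={y}
  L2: in=∅ out=∅
  L3: in={y} out={y}
  L4: in={y} out={y}
  L5: in=∅ out=∅

Interfere edges:
  j↔{k,y}
  k↔{j,s,x,y}
  m↔{x,y}
  s↔{k}
  x↔{k,m}
  y↔{j,k,m}

N(m) = ["x", "y"]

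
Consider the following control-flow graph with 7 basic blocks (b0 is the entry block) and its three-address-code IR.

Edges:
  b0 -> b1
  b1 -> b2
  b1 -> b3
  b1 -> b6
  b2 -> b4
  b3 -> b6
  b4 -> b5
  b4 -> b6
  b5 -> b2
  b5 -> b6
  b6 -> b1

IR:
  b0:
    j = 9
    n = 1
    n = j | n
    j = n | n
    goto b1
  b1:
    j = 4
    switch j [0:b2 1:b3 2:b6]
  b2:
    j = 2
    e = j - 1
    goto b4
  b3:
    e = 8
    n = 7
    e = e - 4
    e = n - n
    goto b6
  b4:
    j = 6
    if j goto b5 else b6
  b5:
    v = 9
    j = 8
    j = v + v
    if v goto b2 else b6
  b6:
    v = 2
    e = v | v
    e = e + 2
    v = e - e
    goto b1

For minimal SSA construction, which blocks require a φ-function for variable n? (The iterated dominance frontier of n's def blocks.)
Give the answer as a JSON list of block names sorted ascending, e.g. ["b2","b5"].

idom tree: b1←b0 b2←b1 b3←b1 b4←b2 b5←b4 b6←b1
Dom∩ at merges:
  b1: preds {b0,b6}: {b0} ∩ {b0,b1,b6} = {b0}; idom=b0
  b2: preds {b1,b5}: {b0,b1} ∩ {b0,b1,b2,b4,b5} = {b0,b1}; idom=b1
  b6: preds {b1,b3,b4,b5}: {b0,b1} ∩ {b0,b1,b3} ∩ {b0,b1,b2,b4} ∩ {b0,b1,b2,b4,b5} = {b0,b1}; idom=b1

DF walk-up:
  b1←b0: walk · to b0
  b1←b6: walk b6→b1 to b0
  b2←b1: walk · to b1
  b2←b5: walk b5→b4→b2 to b1
  b6←b1: walk · to b1
  b6←b3: walk b3 to b1
  b6←b4: walk b4→b2 to b1
  b6←b5: walk b5→b4→b2 to b1
  b0 → ∅
  b1 → {b1}
  b2 → {b2,b6}
  b3 → {b6}
  b4 → {b2,b6}
  b5 → {b2,b6}
  b6 → {b1}

φ for n: defs {b0,b3}
  DF⁺ = {b1,b6}

Answer: ["b1", "b6"]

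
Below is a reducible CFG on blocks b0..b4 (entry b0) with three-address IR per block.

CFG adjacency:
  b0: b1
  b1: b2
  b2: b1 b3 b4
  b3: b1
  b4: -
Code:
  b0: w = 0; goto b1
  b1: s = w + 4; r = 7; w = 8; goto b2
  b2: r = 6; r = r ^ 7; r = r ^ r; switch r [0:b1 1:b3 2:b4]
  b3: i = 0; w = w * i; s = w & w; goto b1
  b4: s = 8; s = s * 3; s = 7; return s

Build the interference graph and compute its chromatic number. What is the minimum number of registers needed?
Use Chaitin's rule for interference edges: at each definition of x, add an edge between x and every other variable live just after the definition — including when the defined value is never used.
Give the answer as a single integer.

Answer: 2

Working:
Per-block:
  b0 def {w} use ∅
  b1 def {r,s,w} use {w}
  b2 def {r} use ∅
  b3 def {i,s,w} use {w}
  b4 def {s} use ∅

Backward fixpoint:
  b0 li=∅ lo={w}
  b1 li={w} lo={w}
  b2 li={w} lo={w}
  b3 li={w} lo={w}
  b4 li=∅ lo=∅

Interference:
  i — {w}
  r — {w}
  s — {w}
  w — {i,r,s}

Registers:
  clique {i,w} ⇒ need ≥ 2
  assign i→c1 r→c1 s→c1 w→c0 — no edge inside a register ⇒ χ ≤ 2
  χ = 2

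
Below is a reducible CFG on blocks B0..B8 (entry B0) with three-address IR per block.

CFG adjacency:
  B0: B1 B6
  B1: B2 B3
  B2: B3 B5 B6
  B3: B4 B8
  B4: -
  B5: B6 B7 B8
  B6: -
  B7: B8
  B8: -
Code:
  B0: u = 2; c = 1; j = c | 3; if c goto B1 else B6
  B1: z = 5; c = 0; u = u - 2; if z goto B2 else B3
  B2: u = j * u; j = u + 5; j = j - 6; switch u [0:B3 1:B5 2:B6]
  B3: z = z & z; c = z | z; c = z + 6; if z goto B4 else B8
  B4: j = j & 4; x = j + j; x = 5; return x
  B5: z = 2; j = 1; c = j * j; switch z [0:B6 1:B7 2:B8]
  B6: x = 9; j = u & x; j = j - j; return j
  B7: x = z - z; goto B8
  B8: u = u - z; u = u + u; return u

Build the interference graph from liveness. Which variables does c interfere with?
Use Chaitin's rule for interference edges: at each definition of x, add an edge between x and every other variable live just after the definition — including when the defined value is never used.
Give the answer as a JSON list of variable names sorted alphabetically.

Block summaries:
  B0: def={c,j,u} ue=∅
  B1: def={c,u,z} ue={u}
  B2: def={j,u} ue={j,u}
  B3: def={c,z} ue={z}
  B4: def={j,x} ue={j}
  B5: def={c,j,z} ue=∅
  B6: def={j,x} ue={u}
  B7: def={x} ue={z}
  B8: def={u} ue={u,z}

Backward fixpoint:
  B0 li=∅ lo={j,u}
  B1 li={j,u} lo={j,u,z}
  B2 li={j,u,z} lo={j,u,z}
  B3 li={j,u,z} lo={j,u,z}
  B4 li={j} lo=∅
  B5 li={u} lo={u,z}
  B6 li={u} lo=∅
  B7 li={u,z} lo={u,z}
  B8 li={u,z} lo=∅

Interfere edges:
  c: {j,u,z}
  j: {c,u,z}
  u: {c,j,x,z}
  x: {u,z}
  z: {c,j,u,x}

N(c) = ["j", "u", "z"]

Answer: ["j", "u", "z"]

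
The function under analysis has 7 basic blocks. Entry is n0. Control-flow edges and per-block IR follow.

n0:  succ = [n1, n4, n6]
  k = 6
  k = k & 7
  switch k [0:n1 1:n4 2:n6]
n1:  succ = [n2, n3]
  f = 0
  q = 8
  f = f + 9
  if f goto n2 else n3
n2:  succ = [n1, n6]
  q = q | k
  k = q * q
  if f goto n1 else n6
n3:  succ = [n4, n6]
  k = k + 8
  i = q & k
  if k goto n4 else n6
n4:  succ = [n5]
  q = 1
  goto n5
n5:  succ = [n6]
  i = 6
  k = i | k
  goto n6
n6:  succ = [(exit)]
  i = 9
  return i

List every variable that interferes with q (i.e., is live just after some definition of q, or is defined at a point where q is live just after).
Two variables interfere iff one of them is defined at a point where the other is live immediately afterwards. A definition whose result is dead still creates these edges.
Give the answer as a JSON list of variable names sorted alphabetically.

Answer: ["f", "k"]

Derivation:
def/use:
  n0 def {k} use ∅
  n1 def {f,q} use ∅
  n2 def {k,q} use {f,k,q}
  n3 def {i,k} use {k,q}
  n4 def {q} use ∅
  n5 def {i,k} use {k}
  n6 def {i} use ∅

Live sets:
  live n0: ∅→{k}
  live n1: {k}→{f,k,q}
  live n2: {f,k,q}→{k}
  live n3: {k,q}→{k}
  live n4: {k}→{k}
  live n5: {k}→∅
  live n6: ∅→∅

Interfere edges:
  f: {k,q}
  i: {k}
  k: {f,i,q}
  q: {f,k}

N(q) = ["f", "k"]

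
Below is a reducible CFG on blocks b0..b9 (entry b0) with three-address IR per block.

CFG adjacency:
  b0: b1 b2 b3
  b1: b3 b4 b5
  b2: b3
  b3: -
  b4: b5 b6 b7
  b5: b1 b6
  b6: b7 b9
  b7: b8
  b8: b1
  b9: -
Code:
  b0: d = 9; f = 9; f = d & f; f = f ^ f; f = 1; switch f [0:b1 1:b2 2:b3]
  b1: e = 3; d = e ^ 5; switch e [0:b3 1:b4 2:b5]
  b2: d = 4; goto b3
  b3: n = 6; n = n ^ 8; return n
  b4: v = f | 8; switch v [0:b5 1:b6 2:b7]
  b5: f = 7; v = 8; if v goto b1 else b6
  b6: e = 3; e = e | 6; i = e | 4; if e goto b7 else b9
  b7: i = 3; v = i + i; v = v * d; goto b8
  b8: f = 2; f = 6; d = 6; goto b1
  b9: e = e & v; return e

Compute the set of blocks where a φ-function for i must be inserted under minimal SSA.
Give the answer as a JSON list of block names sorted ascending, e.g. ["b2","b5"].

Answer: ["b1", "b3", "b7"]

Derivation:
idom tree: b1←b0 b2←b0 b3←b0 b4←b1 b5←b1 b6←b1 b7←b1 b8←b7 b9←b6
Dom∩ at merges:
  b1: preds {b0,b5,b8}: {b0} ∩ {b0,b1,b5} ∩ {b0,b1,b7,b8} = {b0}; idom=b0
  b3: preds {b0,b1,b2}: {b0} ∩ {b0,b1} ∩ {b0,b2} = {b0}; idom=b0
  b5: preds {b1,b4}: {b0,b1} ∩ {b0,b1,b4} = {b0,b1}; idom=b1
  b6: preds {b4,b5}: {b0,b1,b4} ∩ {b0,b1,b5} = {b0,b1}; idom=b1
  b7: preds {b4,b6}: {b0,b1,b4} ∩ {b0,b1,b6} = {b0,b1}; idom=b1

Frontier:
  b1←b0: walk · to b0
  b1←b5: walk b5→b1 to b0
  b1←b8: walk b8→b7→b1 to b0
  b3←b0: walk · to b0
  b3←b1: walk b1 to b0
  b3←b2: walk b2 to b0
  b5←b1: walk · to b1
  b5←b4: walk b4 to b1
  b6←b4: walk b4 to b1
  b6←b5: walk b5 to b1
  b7←b4: walk b4 to b1
  b7←b6: walk b6 to b1
  b0: DF=∅
  b1: DF={b1,b3}
  b2: DF={b3}
  b3: DF=∅
  b4: DF={b5,b6,b7}
  b5: DF={b1,b6}
  b6: DF={b7}
  b7: DF={b1}
  b8: DF={b1}
  b9: DF=∅

φ for i: defs {b6,b7}
  DF⁺ = {b1,b3,b7}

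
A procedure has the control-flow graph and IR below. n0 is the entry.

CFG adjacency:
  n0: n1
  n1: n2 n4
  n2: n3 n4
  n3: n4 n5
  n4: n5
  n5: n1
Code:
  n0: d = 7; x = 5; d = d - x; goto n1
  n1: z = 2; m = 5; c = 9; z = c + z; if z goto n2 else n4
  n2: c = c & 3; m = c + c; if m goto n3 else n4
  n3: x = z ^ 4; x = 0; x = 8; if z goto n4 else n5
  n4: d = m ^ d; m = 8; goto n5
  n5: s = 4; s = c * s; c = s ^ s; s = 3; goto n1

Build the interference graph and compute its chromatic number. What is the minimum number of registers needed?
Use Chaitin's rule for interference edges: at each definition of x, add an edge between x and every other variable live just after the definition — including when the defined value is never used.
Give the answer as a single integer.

Answer: 5

Analysis:
Per-block:
  n0 def {d,x} use ∅
  n1 def {c,m,z} use ∅
  n2 def {c,m} use {c}
  n3 def {x} use {z}
  n4 def {d,m} use {d,m}
  n5 def {c,s} use {c}

Live sets:
  live n0: ∅→{d}
  live n1: {d}→{c,d,m,z}
  live n2: {c,d,z}→{c,d,m,z}
  live n3: {c,d,m,z}→{c,d,m}
  live n4: {c,d,m}→{c,d}
  live n5: {c,d}→{d}

Interfere edges:
  c — {d,m,s,x,z}
  d — {c,m,s,x,z}
  m — {c,d,x,z}
  s — {c,d}
  x — {c,d,m,z}
  z — {c,d,m,x}

Registers:
  {c,d,m,x,z} pairwise interfere (5-clique) ⇒ χ ≥ 5
  5-colouring: c0={c}  c1={d}  c2={m,s}  c3={x}  c4={z}
  χ = 5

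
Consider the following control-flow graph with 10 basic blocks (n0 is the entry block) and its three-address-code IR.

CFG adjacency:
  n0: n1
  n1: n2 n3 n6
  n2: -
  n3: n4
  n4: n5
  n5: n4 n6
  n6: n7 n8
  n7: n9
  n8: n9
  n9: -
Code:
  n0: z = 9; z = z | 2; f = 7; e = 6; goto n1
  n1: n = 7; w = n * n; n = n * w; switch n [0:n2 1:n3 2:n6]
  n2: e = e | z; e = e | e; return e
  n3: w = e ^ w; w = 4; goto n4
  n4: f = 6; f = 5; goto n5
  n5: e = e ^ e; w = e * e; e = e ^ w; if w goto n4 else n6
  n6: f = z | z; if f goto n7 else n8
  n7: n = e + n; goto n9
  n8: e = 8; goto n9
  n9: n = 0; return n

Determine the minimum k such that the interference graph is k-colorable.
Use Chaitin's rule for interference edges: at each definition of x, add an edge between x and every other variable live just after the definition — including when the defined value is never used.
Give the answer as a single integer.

Answer: 4

Analysis:
Per-block:
  n0: def={e,f,z} ue=∅
  n1: def={n,w} ue=∅
  n2: def={e} ue={e,z}
  n3: def={w} ue={e,w}
  n4: def={f} ue=∅
  n5: def={e,w} ue={e}
  n6: def={f} ue={z}
  n7: def={n} ue={e,n}
  n8: def={e} ue=∅
  n9: def={n} ue=∅

Backward fixpoint:
  live n0: ∅→{e,z}
  live n1: {e,z}→{e,n,w,z}
  live n2: {e,z}→∅
  live n3: {e,n,w,z}→{e,n,z}
  live n4: {e,n,z}→{e,n,z}
  live n5: {e,n,z}→{e,n,z}
  live n6: {e,n,z}→{e,n}
  live n7: {e,n}→∅
  live n8: ∅→∅
  live n9: ∅→∅

Interference:
  e — {f,n,w,z}
  f — {e,n,z}
  n — {e,f,w,z}
  w — {e,n,z}
  z — {e,f,n,w}

Colouring:
  clique {e,f,n,z} ⇒ need ≥ 4
  assign e→R0 f→R3 n→R1 w→R3 z→R2 — no edge inside a register ⇒ χ ≤ 4
  χ = 4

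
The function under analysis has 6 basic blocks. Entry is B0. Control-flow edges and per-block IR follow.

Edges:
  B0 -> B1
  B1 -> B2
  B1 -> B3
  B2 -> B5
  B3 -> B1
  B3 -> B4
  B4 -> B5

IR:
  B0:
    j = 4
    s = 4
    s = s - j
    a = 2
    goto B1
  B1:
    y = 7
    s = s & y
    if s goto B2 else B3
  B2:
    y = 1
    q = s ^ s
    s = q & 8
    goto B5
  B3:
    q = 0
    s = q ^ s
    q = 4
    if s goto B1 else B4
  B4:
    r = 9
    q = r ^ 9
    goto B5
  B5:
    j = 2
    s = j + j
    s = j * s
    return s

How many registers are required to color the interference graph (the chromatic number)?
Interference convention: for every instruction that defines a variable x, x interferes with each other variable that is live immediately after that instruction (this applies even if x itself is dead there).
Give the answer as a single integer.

Per-block:
  B0: {a,j,s} / ∅
  B1: {s,y} / {s}
  B2: {q,s,y} / {s}
  B3: {q,s} / {s}
  B4: {q,r} / ∅
  B5: {j,s} / ∅

Liveness:
  live B0: ∅→{s}
  live B1: {s}→{s}
  live B2: {s}→∅
  live B3: {s}→{s}
  live B4: ∅→∅
  live B5: ∅→∅

Conflict graph:
  a↔{s}
  j↔{s}
  q↔{s}
  r↔∅
  s↔{a,j,q,y}
  y↔{s}

Registers:
  lower bound: {a,s} mutually conflict ⇒ χ ≥ 2
  assign a→R1 j→R1 q→R1 r→R0 s→R0 y→R1 — no edge inside a register ⇒ χ ≤ 2
  χ = 2

Answer: 2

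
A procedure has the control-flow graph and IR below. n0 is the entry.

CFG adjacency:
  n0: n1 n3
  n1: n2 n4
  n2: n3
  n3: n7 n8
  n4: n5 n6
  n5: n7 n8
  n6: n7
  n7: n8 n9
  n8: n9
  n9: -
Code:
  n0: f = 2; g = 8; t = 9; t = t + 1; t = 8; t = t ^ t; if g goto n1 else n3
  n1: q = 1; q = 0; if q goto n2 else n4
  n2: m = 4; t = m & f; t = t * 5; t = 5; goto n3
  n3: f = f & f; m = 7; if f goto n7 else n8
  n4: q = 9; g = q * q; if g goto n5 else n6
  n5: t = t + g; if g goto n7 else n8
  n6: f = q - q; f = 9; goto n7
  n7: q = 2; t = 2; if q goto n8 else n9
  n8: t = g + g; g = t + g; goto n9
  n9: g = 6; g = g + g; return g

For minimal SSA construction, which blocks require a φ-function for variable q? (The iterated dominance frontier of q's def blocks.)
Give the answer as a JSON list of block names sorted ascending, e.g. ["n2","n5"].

idom tree: n1←n0 n2←n1 n3←n0 n4←n1 n5←n4 n6←n4 n7←n0 n8←n0 n9←n0
Dom∩ at merges:
  n3: preds {n0,n2}: {n0} ∩ {n0,n1,n2} = {n0}; idom=n0
  n7: preds {n3,n5,n6}: {n0,n3} ∩ {n0,n1,n4,n5} ∩ {n0,n1,n4,n6} = {n0}; idom=n0
  n8: preds {n3,n5,n7}: {n0,n3} ∩ {n0,n1,n4,n5} ∩ {n0,n7} = {n0}; idom=n0
  n9: preds {n7,n8}: {n0,n7} ∩ {n0,n8} = {n0}; idom=n0

Frontier:
  n3←n0: walk · to n0
  n3←n2: walk n2→n1 to n0
  n7←n3: walk n3 to n0
  n7←n5: walk n5→n4→n1 to n0
  n7←n6: walk n6→n4→n1 to n0
  n8←n3: walk n3 to n0
  n8←n5: walk n5→n4→n1 to n0
  n8←n7: walk n7 to n0
  n9←n7: walk n7 to n0
  n9←n8: walk n8 to n0
  n0: DF=∅
  n1: DF={n3,n7,n8}
  n2: DF={n3}
  n3: DF={n7,n8}
  n4: DF={n7,n8}
  n5: DF={n7,n8}
  n6: DF={n7}
  n7: DF={n8,n9}
  n8: DF={n9}
  n9: DF=∅

φ for q: defs {n1,n4,n7}
  DF⁺ = {n3,n7,n8,n9}

Answer: ["n3", "n7", "n8", "n9"]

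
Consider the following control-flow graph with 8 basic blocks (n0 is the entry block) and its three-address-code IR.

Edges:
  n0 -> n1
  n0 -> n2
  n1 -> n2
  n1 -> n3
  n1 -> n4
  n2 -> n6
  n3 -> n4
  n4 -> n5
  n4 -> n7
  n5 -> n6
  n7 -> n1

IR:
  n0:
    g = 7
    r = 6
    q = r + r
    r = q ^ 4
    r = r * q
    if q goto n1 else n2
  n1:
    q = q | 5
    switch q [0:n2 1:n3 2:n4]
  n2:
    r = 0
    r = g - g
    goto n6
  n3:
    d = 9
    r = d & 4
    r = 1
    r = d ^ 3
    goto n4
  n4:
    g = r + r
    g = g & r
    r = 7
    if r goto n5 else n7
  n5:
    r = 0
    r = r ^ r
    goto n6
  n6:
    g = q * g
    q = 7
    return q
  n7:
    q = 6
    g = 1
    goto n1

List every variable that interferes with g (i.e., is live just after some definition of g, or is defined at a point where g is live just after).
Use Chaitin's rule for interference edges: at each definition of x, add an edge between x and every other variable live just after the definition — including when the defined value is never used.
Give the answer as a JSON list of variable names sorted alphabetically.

Answer: ["q", "r"]

Analysis:
Per-block:
  n0: {g,q,r} / ∅
  n1: {q} / {q}
  n2: {r} / {g}
  n3: {d,r} / ∅
  n4: {g,r} / {r}
  n5: {r} / ∅
  n6: {g,q} / {g,q}
  n7: {g,q} / ∅

Live sets:
  n0 li=∅ lo={g,q,r}
  n1 li={g,q,r} lo={g,q,r}
  n2 li={g,q} lo={g,q}
  n3 li={q} lo={q,r}
  n4 li={q,r} lo={g,q,r}
  n5 li={g,q} lo={g,q}
  n6 li={g,q} lo=∅
  n7 li={r} lo={g,q,r}

Interfere edges:
  d↔{q,r}
  g↔{q,r}
  q↔{d,g,r}
  r↔{d,g,q}

N(g) = ["q", "r"]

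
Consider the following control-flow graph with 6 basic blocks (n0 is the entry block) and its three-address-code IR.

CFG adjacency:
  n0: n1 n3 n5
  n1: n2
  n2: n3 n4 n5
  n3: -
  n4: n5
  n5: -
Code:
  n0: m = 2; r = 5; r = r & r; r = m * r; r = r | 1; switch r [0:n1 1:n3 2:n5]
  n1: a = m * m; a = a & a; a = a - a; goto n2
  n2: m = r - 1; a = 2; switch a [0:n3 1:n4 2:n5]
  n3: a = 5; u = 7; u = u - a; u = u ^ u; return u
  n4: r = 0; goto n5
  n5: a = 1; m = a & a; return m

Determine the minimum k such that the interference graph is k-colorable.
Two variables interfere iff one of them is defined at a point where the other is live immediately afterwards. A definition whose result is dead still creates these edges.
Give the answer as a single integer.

Block summaries:
  n0 def {m,r} use ∅
  n1 def {a} use {m}
  n2 def {a,m} use {r}
  n3 def {a,u} use ∅
  n4 def {r} use ∅
  n5 def {a,m} use ∅

Backward fixpoint:
  live n0: ∅→{m,r}
  live n1: {m,r}→{r}
  live n2: {r}→∅
  live n3: ∅→∅
  live n4: ∅→∅
  live n5: ∅→∅

Interference:
  a — {r,u}
  m — {r}
  r — {a,m}
  u — {a}

Registers:
  clique {a,r} ⇒ need ≥ 2
  2-colouring: R0={a,m}  R1={r,u}
  χ = 2

Answer: 2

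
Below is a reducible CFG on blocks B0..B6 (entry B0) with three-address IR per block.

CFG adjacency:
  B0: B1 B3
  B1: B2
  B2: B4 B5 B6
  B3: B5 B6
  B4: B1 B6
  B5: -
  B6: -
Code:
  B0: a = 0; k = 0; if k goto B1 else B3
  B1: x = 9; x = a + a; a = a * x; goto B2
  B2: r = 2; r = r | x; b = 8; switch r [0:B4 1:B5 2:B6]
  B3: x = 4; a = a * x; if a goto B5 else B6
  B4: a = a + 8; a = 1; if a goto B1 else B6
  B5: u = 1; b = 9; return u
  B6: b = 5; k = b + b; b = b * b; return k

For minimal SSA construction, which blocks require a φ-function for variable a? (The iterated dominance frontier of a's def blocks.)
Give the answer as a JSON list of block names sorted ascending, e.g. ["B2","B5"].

Answer: ["B1", "B5", "B6"]

Working:
idom tree: B1←B0 B2←B1 B3←B0 B4←B2 B5←B0 B6←B0
Dom∩ at merges:
  B1: preds {B0,B4}: {B0} ∩ {B0,B1,B2,B4} = {B0}; idom=B0
  B5: preds {B2,B3}: {B0,B1,B2} ∩ {B0,B3} = {B0}; idom=B0
  B6: preds {B2,B3,B4}: {B0,B1,B2} ∩ {B0,B3} ∩ {B0,B1,B2,B4} = {B0}; idom=B0

DF derivation:
  join B1 pred B0: · stop@B0
  join B1 pred B4: B4→B2→B1 stop@B0
  join B5 pred B2: B2→B1 stop@B0
  join B5 pred B3: B3 stop@B0
  join B6 pred B2: B2→B1 stop@B0
  join B6 pred B3: B3 stop@B0
  join B6 pred B4: B4→B2→B1 stop@B0
  B0: DF=∅
  B1: DF={B1,B5,B6}
  B2: DF={B1,B5,B6}
  B3: DF={B5,B6}
  B4: DF={B1,B6}
  B5: DF=∅
  B6: DF=∅

φ for a: defs {B0,B1,B3,B4}
  DF⁺ = {B1,B5,B6}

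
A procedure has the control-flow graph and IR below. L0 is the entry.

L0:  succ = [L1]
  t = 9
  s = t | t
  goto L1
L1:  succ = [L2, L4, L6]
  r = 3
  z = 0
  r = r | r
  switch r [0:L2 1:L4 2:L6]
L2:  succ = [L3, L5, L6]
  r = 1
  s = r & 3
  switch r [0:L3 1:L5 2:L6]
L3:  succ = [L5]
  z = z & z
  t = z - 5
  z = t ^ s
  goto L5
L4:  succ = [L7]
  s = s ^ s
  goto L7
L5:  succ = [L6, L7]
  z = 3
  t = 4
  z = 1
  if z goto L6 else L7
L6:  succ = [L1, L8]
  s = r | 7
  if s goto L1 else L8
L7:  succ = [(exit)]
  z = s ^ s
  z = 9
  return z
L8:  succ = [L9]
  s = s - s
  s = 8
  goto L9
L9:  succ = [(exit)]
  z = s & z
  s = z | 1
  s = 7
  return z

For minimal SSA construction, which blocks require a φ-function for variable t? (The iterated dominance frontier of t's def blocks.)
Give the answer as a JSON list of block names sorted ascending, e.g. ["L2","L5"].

Answer: ["L1", "L5", "L6", "L7"]

Working:
idom tree: L1←L0 L2←L1 L3←L2 L4←L1 L5←L2 L6←L1 L7←L1 L8←L6 L9←L8
Dom at joins:
  L1: preds {L0,L6}: {L0} ∩ {L0,L1,L6} = {L0}; idom=L0
  L5: preds {L2,L3}: {L0,L1,L2} ∩ {L0,L1,L2,L3} = {L0,L1,L2}; idom=L2
  L6: preds {L1,L2,L5}: {L0,L1} ∩ {L0,L1,L2} ∩ {L0,L1,L2,L5} = {L0,L1}; idom=L1
  L7: preds {L4,L5}: {L0,L1,L4} ∩ {L0,L1,L2,L5} = {L0,L1}; idom=L1

DF walk-up:
  join L1 pred L0: · stop@L0
  join L1 pred L6: L6→L1 stop@L0
  join L5 pred L2: · stop@L2
  join L5 pred L3: L3 stop@L2
  join L6 pred L1: · stop@L1
  join L6 pred L2: L2 stop@L1
  join L6 pred L5: L5→L2 stop@L1
  join L7 pred L4: L4 stop@L1
  join L7 pred L5: L5→L2 stop@L1
  L0: DF=∅
  L1: DF={L1}
  L2: DF={L6,L7}
  L3: DF={L5}
  L4: DF={L7}
  L5: DF={L6,L7}
  L6: DF={L1}
  L7: DF=∅
  L8: DF=∅
  L9: DF=∅

φ for t: defs {L0,L3,L5}
  DF⁺ = {L1,L5,L6,L7}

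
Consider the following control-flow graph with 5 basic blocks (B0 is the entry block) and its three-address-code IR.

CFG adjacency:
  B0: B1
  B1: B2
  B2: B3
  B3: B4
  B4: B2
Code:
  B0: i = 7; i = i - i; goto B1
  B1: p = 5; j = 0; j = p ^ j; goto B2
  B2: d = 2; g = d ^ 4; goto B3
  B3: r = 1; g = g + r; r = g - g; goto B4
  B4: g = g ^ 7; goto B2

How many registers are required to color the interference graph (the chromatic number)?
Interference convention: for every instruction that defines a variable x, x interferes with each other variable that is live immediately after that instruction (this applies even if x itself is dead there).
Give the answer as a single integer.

def/use:
  B0 def {i} use ∅
  B1 def {j,p} use ∅
  B2 def {d,g} use ∅
  B3 def {g,r} use {g}
  B4 def {g} use {g}

Backward fixpoint:
  B0 li=∅ lo=∅
  B1 li=∅ lo=∅
  B2 li=∅ lo={g}
  B3 li={g} lo={g}
  B4 li={g} lo=∅

Interfere edges:
  d — ∅
  g — {r}
  i — ∅
  j — {p}
  p — {j}
  r — {g}

Registers:
  lower bound: {g,r} mutually conflict ⇒ χ ≥ 2
  2-colouring: R0={d,g,i,j}  R1={p,r}
  χ = 2

Answer: 2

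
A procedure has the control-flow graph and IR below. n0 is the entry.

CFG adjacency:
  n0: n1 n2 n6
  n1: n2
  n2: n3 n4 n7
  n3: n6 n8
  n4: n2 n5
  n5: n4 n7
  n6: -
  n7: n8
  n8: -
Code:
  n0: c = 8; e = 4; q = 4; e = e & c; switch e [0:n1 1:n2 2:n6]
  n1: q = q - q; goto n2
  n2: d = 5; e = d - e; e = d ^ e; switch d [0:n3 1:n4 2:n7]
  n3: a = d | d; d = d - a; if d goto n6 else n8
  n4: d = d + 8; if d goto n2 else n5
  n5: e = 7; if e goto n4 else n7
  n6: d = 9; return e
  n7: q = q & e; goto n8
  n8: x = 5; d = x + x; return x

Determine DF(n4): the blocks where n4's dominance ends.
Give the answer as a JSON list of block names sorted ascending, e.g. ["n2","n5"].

Answer: ["n2", "n4", "n7"]

Derivation:
idom tree: n1←n0 n2←n0 n3←n2 n4←n2 n5←n4 n6←n0 n7←n2 n8←n2
Dom at joins:
  n2: preds {n0,n1,n4}: {n0} ∩ {n0,n1} ∩ {n0,n2,n4} = {n0}; idom=n0
  n4: preds {n2,n5}: {n0,n2} ∩ {n0,n2,n4,n5} = {n0,n2}; idom=n2
  n6: preds {n0,n3}: {n0} ∩ {n0,n2,n3} = {n0}; idom=n0
  n7: preds {n2,n5}: {n0,n2} ∩ {n0,n2,n4,n5} = {n0,n2}; idom=n2
  n8: preds {n3,n7}: {n0,n2,n3} ∩ {n0,n2,n7} = {n0,n2}; idom=n2

Frontier:
  n2←n0: walk · to n0
  n2←n1: walk n1 to n0
  n2←n4: walk n4→n2 to n0
  n4←n2: walk · to n2
  n4←n5: walk n5→n4 to n2
  n6←n0: walk · to n0
  n6←n3: walk n3→n2 to n0
  n7←n2: walk · to n2
  n7←n5: walk n5→n4 to n2
  n8←n3: walk n3 to n2
  n8←n7: walk n7 to n2
  n0 → ∅
  n1 → {n2}
  n2 → {n2,n6}
  n3 → {n6,n8}
  n4 → {n2,n4,n7}
  n5 → {n4,n7}
  n6 → ∅
  n7 → {n8}
  n8 → ∅

DF(n4) = ["n2", "n4", "n7"]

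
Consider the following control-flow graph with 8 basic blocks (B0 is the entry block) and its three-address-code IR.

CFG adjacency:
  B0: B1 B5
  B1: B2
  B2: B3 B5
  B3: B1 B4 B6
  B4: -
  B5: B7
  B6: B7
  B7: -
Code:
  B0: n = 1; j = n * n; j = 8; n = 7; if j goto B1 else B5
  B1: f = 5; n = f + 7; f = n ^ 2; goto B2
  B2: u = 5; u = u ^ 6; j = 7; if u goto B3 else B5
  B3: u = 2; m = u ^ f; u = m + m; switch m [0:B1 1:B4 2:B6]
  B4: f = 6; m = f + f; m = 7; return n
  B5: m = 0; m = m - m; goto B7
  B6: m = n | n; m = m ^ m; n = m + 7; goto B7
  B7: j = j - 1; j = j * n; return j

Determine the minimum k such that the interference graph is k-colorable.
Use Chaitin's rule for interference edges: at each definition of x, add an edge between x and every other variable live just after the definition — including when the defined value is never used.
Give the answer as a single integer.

def/use:
  B0: def={j,n} ue=∅
  B1: def={f,n} ue=∅
  B2: def={j,u} ue=∅
  B3: def={m,u} ue={f}
  B4: def={f,m} ue={n}
  B5: def={m} ue=∅
  B6: def={m,n} ue={n}
  B7: def={j} ue={j,n}

Live sets:
  B0 li=∅ lo={j,n}
  B1 li=∅ lo={f,n}
  B2 li={f,n} lo={f,j,n}
  B3 li={f,j,n} lo={j,n}
  B4 li={n} lo=∅
  B5 li={j,n} lo={j,n}
  B6 li={j,n} lo={j,n}
  B7 li={j,n} lo=∅

Interfere edges:
  f↔{j,n,u}
  j↔{f,m,n,u}
  m↔{j,n,u}
  n↔{f,j,m,u}
  u↔{f,j,m,n}

Colouring:
  clique {f,j,n,u} ⇒ need ≥ 4
  assign f→R3 j→R0 m→R3 n→R1 u→R2 — no edge inside a register ⇒ χ ≤ 4
  χ = 4

Answer: 4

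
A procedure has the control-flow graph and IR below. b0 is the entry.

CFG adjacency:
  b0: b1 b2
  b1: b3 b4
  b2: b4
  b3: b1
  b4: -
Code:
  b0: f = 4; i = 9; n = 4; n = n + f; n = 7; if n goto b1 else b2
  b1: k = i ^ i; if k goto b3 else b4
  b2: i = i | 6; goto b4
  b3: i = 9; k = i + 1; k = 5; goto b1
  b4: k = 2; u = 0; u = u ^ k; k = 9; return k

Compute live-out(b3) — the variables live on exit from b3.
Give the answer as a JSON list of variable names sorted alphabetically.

def/use:
  b0: def={f,i,n} ue=∅
  b1: def={k} ue={i}
  b2: def={i} ue={i}
  b3: def={i,k} ue=∅
  b4: def={k,u} ue=∅

Backward fixpoint:
  b0: in=∅ out={i}
  b1: in={i} out=∅
  b2: in={i} out=∅
  b3: in=∅ out={i}
  b4: in=∅ out=∅

live-out(b3) = ["i"]

Answer: ["i"]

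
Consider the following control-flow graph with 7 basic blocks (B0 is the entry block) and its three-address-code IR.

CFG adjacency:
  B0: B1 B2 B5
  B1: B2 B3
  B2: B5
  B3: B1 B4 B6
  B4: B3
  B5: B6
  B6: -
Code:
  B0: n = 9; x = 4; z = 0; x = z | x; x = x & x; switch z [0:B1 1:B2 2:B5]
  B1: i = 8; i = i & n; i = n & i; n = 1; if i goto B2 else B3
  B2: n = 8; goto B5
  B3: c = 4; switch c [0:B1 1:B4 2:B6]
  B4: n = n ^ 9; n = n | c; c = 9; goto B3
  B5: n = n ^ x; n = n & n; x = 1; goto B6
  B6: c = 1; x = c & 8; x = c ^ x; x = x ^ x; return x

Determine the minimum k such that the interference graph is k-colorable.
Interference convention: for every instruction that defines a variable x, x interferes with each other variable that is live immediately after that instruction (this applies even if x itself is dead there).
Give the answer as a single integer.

Per-block:
  B0 def {n,x,z} use ∅
  B1 def {i,n} use {n}
  B2 def {n} use ∅
  B3 def {c} use ∅
  B4 def {c,n} use {c,n}
  B5 def {n,x} use {n,x}
  B6 def {c,x} use ∅

Backward fixpoint:
  B0 li=∅ lo={n,x}
  B1 li={n,x} lo={n,x}
  B2 li={x} lo={n,x}
  B3 li={n,x} lo={c,n,x}
  B4 li={c,n,x} lo={n,x}
  B5 li={n,x} lo=∅
  B6 li=∅ lo=∅

Conflict graph:
  c↔{n,x}
  i↔{n,x}
  n↔{c,i,x,z}
  x↔{c,i,n,z}
  z↔{n,x}

Registers:
  clique {c,n,x} ⇒ need ≥ 3
  assign c→r2 i→r2 n→r0 x→r1 z→r2 — no edge inside a register ⇒ χ ≤ 3
  χ = 3

Answer: 3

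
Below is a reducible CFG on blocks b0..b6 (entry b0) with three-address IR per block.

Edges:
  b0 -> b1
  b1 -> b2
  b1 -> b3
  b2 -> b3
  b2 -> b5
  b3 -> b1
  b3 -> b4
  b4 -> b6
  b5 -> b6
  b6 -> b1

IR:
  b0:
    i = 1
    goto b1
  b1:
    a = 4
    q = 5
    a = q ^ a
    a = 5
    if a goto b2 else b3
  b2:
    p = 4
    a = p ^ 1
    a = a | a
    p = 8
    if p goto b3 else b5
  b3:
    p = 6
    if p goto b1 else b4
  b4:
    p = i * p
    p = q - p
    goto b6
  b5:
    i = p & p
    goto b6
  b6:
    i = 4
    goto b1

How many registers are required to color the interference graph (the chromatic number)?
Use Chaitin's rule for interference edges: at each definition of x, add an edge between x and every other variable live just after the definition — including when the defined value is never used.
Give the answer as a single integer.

Answer: 3

Derivation:
Per-block:
  b0 def {i} use ∅
  b1 def {a,q} use ∅
  b2 def {a,p} use ∅
  b3 def {p} use ∅
  b4 def {p} use {i,p,q}
  b5 def {i} use {p}
  b6 def {i} use ∅

Backward fixpoint:
  b0: in=∅ out={i}
  b1: in={i} out={i,q}
  b2: in={i,q} out={i,p,q}
  b3: in={i,q} out={i,p,q}
  b4: in={i,p,q} out=∅
  b5: in={p} out=∅
  b6: in=∅ out={i}

Interfere edges:
  a↔{i,q}
  i↔{a,p,q}
  p↔{i,q}
  q↔{a,i,p}

Colouring:
  clique {a,i,q} ⇒ need ≥ 3
  3-colouring: R0={i}  R1={q}  R2={a,p}
  χ = 3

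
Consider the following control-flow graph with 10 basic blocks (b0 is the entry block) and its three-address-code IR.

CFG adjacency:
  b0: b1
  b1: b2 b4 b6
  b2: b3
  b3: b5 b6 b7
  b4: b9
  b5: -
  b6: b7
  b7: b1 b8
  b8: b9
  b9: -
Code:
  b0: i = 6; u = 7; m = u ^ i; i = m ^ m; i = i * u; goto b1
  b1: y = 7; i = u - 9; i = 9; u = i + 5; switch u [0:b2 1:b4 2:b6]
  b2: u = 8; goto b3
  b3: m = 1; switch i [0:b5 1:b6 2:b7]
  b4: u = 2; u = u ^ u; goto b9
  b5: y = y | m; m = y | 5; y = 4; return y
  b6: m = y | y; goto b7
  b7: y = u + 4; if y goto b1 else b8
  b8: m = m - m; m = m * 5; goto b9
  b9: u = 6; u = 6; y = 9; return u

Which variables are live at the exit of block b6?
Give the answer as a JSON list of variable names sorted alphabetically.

Per-block:
  b0: {i,m,u} / ∅
  b1: {i,u,y} / {u}
  b2: {u} / ∅
  b3: {m} / {i}
  b4: {u} / ∅
  b5: {m,y} / {m,y}
  b6: {m} / {y}
  b7: {y} / {u}
  b8: {m} / {m}
  b9: {u,y} / ∅

Live sets:
  b0 li=∅ lo={u}
  b1 li={u} lo={i,u,y}
  b2 li={i,y} lo={i,u,y}
  b3 li={i,u,y} lo={m,u,y}
  b4 li=∅ lo=∅
  b5 li={m,y} lo=∅
  b6 li={u,y} lo={m,u}
  b7 li={m,u} lo={m,u}
  b8 li={m} lo=∅
  b9 li=∅ lo=∅

live-out(b6) = ["m", "u"]

Answer: ["m", "u"]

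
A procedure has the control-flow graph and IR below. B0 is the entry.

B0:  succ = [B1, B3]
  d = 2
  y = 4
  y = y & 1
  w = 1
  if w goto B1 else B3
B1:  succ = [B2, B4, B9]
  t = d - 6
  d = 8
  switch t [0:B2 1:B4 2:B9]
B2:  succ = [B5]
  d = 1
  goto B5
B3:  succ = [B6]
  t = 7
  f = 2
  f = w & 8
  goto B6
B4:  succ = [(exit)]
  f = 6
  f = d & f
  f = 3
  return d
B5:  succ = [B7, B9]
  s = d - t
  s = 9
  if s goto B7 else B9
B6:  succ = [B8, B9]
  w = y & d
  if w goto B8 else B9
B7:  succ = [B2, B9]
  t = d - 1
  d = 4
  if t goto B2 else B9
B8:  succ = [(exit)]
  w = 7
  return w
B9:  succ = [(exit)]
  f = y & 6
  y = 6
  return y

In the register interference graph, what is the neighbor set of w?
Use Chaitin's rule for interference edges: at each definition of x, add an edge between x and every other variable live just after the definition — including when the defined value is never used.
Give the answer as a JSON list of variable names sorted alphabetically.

Answer: ["d", "f", "t", "y"]

Derivation:
Block summaries:
  B0: def={d,w,y} ue=∅
  B1: def={d,t} ue={d}
  B2: def={d} ue=∅
  B3: def={f,t} ue={w}
  B4: def={f} ue={d}
  B5: def={s} ue={d,t}
  B6: def={w} ue={d,y}
  B7: def={d,t} ue={d}
  B8: def={w} ue=∅
  B9: def={f,y} ue={y}

Backward fixpoint:
  B0 li=∅ lo={d,w,y}
  B1 li={d,y} lo={d,t,y}
  B2 li={t,y} lo={d,t,y}
  B3 li={d,w,y} lo={d,y}
  B4 li={d} lo=∅
  B5 li={d,t,y} lo={d,y}
  B6 li={d,y} lo={y}
  B7 li={d,y} lo={t,y}
  B8 li=∅ lo=∅
  B9 li={y} lo=∅

Conflict graph:
  d↔{f,s,t,w,y}
  f↔{d,w,y}
  s↔{d,y}
  t↔{d,w,y}
  w↔{d,f,t,y}
  y↔{d,f,s,t,w}

N(w) = ["d", "f", "t", "y"]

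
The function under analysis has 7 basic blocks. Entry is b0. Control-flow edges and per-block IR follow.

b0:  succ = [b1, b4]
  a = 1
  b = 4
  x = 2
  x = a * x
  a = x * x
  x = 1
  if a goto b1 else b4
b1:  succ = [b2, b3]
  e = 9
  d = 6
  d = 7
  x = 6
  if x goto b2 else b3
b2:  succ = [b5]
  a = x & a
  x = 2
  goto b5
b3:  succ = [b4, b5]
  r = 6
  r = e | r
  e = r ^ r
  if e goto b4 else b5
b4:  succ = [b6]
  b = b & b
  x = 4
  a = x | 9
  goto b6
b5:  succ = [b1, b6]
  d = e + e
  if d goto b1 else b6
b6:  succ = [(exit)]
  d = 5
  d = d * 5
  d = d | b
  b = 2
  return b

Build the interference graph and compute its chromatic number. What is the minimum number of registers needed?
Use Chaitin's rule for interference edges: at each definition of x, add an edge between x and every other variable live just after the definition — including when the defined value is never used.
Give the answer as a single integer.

Answer: 4

Analysis:
def/use:
  b0: def={a,b,x} ue=∅
  b1: def={d,e,x} ue=∅
  b2: def={a,x} ue={a,x}
  b3: def={e,r} ue={e}
  b4: def={a,b,x} ue={b}
  b5: def={d} ue={e}
  b6: def={b,d} ue={b}

Backward fixpoint:
  live b0: ∅→{a,b}
  live b1: {a,b}→{a,b,e,x}
  live b2: {a,b,e,x}→{a,b,e}
  live b3: {a,b,e}→{a,b,e}
  live b4: {b}→{b}
  live b5: {a,b,e}→{a,b}
  live b6: {b}→∅

Interference:
  a: {b,d,e,r,x}
  b: {a,d,e,r,x}
  d: {a,b,e}
  e: {a,b,d,r,x}
  r: {a,b,e}
  x: {a,b,e}

Colouring:
  lower bound: {a,b,d,e} mutually conflict ⇒ χ ≥ 4
  assign a→r0 b→r1 d→r3 e→r2 r→r3 x→r3 — no edge inside a register ⇒ χ ≤ 4
  χ = 4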